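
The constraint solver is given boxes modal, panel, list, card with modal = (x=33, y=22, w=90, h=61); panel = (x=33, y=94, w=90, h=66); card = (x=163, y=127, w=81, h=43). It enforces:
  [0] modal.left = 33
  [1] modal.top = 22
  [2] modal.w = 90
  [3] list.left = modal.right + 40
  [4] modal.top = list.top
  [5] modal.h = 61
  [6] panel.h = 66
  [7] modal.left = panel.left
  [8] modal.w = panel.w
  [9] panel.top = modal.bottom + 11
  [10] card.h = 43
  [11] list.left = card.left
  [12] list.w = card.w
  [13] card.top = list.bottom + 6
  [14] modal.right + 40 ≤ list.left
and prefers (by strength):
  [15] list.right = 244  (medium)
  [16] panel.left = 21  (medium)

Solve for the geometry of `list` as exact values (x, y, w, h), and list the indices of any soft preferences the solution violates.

1. list.x = 163  [list.left = modal.right + 40]
2. list.y = 22  [modal.top = list.top]
3. list.w = 81  [list.w = card.w]
4. list.h = 99  [card.top = list.bottom + 6]

list = (x=163, y=22, w=81, h=99)
violated soft preferences: 16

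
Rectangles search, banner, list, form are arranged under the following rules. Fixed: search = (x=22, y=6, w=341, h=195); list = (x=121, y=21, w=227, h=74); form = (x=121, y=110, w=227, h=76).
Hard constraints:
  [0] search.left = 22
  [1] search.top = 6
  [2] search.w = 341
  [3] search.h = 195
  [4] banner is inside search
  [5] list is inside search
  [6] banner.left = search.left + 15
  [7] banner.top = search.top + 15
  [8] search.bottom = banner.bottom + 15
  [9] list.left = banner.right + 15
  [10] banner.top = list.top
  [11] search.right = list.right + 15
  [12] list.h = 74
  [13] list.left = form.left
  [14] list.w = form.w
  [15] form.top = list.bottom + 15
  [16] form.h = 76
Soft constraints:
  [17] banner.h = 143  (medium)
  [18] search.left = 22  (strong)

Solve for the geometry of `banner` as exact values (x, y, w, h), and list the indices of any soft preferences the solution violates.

1. banner.x = 37  [banner.left = search.left + 15]
2. banner.y = 21  [banner.top = search.top + 15]
3. banner.h = 165  [search.bottom = banner.bottom + 15]
4. banner.w = 69  [list.left = banner.right + 15]

banner = (x=37, y=21, w=69, h=165)
violated soft preferences: 17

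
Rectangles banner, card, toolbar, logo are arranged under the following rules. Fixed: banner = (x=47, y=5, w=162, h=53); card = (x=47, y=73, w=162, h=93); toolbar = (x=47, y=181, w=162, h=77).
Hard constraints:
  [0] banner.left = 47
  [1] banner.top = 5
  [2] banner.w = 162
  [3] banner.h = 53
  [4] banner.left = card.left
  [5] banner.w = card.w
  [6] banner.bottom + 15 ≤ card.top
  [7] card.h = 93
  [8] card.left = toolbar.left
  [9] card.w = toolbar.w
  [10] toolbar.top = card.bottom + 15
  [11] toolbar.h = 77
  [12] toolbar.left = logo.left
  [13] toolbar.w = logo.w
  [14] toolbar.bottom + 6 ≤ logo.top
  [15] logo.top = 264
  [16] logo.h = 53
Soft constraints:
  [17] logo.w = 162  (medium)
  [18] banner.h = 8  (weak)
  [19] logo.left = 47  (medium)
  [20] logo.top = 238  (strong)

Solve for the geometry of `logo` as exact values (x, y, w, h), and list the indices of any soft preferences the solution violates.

logo = (x=47, y=264, w=162, h=53)
violated soft preferences: 18, 20

1. logo.x = 47  [toolbar.left = logo.left]
2. logo.w = 162  [toolbar.w = logo.w]
3. logo.y = 264  [logo.top = 264]
4. logo.h = 53  [logo.h = 53]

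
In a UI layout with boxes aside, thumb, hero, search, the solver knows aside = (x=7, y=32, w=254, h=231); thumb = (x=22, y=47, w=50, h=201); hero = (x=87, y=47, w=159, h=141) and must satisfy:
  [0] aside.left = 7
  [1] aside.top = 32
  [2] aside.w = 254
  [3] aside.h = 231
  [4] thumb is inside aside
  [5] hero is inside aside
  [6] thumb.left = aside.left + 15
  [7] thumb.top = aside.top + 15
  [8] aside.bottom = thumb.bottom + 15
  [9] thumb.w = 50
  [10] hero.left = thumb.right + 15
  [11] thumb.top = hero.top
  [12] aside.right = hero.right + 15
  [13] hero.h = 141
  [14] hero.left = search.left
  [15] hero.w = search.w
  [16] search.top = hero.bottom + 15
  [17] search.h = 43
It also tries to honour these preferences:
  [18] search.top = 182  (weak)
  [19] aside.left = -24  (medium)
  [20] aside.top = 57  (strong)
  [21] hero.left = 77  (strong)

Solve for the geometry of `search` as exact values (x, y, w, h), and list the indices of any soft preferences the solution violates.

1. search.x = 87  [hero.left = search.left]
2. search.w = 159  [hero.w = search.w]
3. search.y = 203  [search.top = hero.bottom + 15]
4. search.h = 43  [search.h = 43]

search = (x=87, y=203, w=159, h=43)
violated soft preferences: 18, 19, 20, 21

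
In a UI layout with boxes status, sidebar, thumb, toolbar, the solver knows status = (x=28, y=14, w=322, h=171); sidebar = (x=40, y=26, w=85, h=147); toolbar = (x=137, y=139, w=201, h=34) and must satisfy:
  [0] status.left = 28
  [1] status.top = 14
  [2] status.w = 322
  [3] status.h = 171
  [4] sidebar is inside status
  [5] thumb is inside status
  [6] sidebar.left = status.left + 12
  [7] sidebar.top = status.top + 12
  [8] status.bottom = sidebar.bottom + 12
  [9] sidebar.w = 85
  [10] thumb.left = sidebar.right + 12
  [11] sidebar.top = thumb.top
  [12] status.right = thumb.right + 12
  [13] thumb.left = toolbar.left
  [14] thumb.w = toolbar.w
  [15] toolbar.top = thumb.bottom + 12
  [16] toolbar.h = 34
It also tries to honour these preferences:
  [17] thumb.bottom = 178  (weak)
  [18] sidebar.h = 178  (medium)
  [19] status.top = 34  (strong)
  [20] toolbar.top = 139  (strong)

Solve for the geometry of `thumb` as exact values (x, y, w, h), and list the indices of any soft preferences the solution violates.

thumb = (x=137, y=26, w=201, h=101)
violated soft preferences: 17, 18, 19

1. thumb.x = 137  [thumb.left = sidebar.right + 12]
2. thumb.y = 26  [sidebar.top = thumb.top]
3. thumb.w = 201  [status.right = thumb.right + 12]
4. thumb.h = 101  [toolbar.top = thumb.bottom + 12]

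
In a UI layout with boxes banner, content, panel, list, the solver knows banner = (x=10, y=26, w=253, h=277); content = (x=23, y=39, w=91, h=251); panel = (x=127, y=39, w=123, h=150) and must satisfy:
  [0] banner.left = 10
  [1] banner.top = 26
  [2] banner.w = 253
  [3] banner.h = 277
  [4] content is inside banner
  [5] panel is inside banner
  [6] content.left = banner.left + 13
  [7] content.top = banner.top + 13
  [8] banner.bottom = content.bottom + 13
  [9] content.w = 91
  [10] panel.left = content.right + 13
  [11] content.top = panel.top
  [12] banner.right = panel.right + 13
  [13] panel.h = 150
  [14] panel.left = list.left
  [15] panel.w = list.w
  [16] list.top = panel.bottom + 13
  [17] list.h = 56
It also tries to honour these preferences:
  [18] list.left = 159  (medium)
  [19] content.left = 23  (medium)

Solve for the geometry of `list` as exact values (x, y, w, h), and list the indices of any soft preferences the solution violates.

1. list.x = 127  [panel.left = list.left]
2. list.w = 123  [panel.w = list.w]
3. list.y = 202  [list.top = panel.bottom + 13]
4. list.h = 56  [list.h = 56]

list = (x=127, y=202, w=123, h=56)
violated soft preferences: 18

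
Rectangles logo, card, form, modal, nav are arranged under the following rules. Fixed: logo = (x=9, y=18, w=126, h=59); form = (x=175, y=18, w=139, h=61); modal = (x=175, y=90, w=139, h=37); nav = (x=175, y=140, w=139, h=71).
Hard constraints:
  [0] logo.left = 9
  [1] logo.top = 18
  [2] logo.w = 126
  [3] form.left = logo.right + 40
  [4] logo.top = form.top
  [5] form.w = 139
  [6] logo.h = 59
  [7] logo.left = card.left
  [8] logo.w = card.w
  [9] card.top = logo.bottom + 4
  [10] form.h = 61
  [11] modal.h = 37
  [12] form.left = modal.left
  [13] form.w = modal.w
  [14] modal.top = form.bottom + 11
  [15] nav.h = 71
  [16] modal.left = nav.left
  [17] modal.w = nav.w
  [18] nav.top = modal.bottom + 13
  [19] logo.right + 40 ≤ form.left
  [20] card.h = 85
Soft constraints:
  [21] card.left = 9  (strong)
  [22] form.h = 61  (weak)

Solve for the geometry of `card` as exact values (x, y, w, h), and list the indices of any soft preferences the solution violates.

1. card.x = 9  [logo.left = card.left]
2. card.w = 126  [logo.w = card.w]
3. card.y = 81  [card.top = logo.bottom + 4]
4. card.h = 85  [card.h = 85]

card = (x=9, y=81, w=126, h=85)
violated soft preferences: none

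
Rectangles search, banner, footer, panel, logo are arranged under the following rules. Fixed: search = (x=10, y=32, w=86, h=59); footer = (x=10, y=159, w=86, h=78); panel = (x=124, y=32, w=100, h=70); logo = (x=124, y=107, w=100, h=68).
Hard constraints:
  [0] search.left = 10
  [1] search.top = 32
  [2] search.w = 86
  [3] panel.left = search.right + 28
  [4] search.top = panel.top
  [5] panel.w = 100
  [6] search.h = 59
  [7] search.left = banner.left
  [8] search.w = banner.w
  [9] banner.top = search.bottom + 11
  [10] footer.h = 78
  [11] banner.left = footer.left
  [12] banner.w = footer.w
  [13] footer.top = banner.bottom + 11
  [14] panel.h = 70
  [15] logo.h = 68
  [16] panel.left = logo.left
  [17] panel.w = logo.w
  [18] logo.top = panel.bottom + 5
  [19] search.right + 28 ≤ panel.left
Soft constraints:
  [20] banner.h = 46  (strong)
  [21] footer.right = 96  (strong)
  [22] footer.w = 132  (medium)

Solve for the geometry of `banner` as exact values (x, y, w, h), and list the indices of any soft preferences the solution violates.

1. banner.x = 10  [search.left = banner.left]
2. banner.w = 86  [search.w = banner.w]
3. banner.y = 102  [banner.top = search.bottom + 11]
4. banner.h = 46  [footer.top = banner.bottom + 11]

banner = (x=10, y=102, w=86, h=46)
violated soft preferences: 22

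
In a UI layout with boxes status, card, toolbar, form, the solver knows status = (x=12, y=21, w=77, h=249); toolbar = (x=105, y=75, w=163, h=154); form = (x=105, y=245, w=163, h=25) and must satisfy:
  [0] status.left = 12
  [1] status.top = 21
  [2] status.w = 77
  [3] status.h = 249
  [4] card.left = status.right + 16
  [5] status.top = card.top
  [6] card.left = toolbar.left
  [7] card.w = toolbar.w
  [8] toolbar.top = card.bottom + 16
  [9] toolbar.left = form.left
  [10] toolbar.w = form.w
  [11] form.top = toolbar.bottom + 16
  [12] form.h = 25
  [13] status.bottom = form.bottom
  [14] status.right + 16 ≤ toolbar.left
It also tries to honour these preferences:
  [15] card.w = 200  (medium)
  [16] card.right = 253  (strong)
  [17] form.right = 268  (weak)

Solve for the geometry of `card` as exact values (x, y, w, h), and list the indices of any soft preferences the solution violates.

card = (x=105, y=21, w=163, h=38)
violated soft preferences: 15, 16

1. card.x = 105  [card.left = status.right + 16]
2. card.y = 21  [status.top = card.top]
3. card.w = 163  [card.w = toolbar.w]
4. card.h = 38  [toolbar.top = card.bottom + 16]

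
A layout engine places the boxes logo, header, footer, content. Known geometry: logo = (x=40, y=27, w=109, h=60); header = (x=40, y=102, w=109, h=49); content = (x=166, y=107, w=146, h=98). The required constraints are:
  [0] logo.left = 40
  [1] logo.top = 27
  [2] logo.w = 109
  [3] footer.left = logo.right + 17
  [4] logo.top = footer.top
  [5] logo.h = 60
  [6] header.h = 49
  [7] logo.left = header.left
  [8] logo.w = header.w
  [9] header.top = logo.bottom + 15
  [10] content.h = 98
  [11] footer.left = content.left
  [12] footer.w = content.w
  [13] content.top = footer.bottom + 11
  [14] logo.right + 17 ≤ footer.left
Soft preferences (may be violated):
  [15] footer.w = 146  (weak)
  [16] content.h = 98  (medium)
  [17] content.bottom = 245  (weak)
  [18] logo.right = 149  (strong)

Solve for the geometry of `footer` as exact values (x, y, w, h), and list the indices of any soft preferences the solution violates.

footer = (x=166, y=27, w=146, h=69)
violated soft preferences: 17

1. footer.x = 166  [footer.left = logo.right + 17]
2. footer.y = 27  [logo.top = footer.top]
3. footer.w = 146  [footer.w = content.w]
4. footer.h = 69  [content.top = footer.bottom + 11]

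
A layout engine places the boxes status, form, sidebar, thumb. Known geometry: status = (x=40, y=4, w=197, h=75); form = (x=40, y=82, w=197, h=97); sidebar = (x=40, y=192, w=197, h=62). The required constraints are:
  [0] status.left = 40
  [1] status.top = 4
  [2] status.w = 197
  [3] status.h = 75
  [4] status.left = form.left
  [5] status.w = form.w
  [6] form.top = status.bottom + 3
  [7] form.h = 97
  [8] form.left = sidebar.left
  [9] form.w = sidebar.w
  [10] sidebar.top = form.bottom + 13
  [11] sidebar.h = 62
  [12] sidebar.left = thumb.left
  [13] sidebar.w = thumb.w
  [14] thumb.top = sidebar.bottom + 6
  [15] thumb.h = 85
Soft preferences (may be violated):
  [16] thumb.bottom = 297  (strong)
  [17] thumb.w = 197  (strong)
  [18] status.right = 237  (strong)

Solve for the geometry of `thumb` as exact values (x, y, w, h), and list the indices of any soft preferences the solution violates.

thumb = (x=40, y=260, w=197, h=85)
violated soft preferences: 16

1. thumb.x = 40  [sidebar.left = thumb.left]
2. thumb.w = 197  [sidebar.w = thumb.w]
3. thumb.y = 260  [thumb.top = sidebar.bottom + 6]
4. thumb.h = 85  [thumb.h = 85]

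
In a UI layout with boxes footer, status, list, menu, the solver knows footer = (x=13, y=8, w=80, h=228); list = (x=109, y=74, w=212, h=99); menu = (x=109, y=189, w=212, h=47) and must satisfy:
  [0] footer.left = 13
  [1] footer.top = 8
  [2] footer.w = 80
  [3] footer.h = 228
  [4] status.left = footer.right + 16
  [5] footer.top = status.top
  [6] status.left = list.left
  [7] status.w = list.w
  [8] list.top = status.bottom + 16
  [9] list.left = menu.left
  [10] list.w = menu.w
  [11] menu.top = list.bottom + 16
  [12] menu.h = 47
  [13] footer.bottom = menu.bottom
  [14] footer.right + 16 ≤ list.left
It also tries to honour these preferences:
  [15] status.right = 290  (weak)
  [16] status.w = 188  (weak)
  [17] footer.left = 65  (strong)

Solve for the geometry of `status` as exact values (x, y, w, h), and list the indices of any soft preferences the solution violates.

status = (x=109, y=8, w=212, h=50)
violated soft preferences: 15, 16, 17

1. status.x = 109  [status.left = footer.right + 16]
2. status.y = 8  [footer.top = status.top]
3. status.w = 212  [status.w = list.w]
4. status.h = 50  [list.top = status.bottom + 16]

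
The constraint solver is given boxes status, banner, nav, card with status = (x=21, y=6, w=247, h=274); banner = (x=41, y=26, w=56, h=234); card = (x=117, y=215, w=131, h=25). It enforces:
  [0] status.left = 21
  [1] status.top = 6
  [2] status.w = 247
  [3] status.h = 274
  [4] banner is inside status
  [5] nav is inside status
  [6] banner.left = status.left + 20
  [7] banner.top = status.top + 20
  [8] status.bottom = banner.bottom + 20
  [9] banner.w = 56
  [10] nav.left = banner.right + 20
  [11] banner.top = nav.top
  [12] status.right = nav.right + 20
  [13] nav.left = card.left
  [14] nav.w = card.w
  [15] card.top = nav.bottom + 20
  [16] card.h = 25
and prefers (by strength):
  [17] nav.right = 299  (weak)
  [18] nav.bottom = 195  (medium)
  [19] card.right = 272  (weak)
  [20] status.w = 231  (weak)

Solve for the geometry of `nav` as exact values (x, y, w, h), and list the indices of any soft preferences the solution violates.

nav = (x=117, y=26, w=131, h=169)
violated soft preferences: 17, 19, 20

1. nav.x = 117  [nav.left = banner.right + 20]
2. nav.y = 26  [banner.top = nav.top]
3. nav.w = 131  [status.right = nav.right + 20]
4. nav.h = 169  [card.top = nav.bottom + 20]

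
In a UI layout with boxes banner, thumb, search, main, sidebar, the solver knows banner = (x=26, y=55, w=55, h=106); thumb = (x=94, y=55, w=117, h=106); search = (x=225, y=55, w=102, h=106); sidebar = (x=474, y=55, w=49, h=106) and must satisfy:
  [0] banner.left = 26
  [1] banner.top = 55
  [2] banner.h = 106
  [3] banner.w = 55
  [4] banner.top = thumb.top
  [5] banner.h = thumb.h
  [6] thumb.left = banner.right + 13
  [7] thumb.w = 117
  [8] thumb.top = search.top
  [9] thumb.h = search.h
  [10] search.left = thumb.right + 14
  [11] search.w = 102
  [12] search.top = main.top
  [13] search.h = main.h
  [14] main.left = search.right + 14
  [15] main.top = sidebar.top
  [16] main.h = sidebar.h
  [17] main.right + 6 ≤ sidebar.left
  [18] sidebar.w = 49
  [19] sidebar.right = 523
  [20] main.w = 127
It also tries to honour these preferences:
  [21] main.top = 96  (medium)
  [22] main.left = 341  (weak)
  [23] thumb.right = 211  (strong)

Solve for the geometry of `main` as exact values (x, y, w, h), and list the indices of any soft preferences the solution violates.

1. main.y = 55  [search.top = main.top]
2. main.h = 106  [search.h = main.h]
3. main.x = 341  [main.left = search.right + 14]
4. main.w = 127  [main.w = 127]

main = (x=341, y=55, w=127, h=106)
violated soft preferences: 21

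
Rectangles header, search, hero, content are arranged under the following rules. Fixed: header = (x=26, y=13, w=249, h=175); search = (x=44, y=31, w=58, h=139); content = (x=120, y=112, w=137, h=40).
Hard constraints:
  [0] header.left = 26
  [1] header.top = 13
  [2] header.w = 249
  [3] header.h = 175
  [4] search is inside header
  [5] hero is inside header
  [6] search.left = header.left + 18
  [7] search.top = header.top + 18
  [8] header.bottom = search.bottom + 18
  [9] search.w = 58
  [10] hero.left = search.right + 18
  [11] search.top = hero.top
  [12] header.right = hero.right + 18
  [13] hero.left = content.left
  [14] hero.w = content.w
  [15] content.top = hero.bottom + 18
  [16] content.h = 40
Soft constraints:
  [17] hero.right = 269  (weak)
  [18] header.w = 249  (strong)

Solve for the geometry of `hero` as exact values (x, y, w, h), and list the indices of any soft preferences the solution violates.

hero = (x=120, y=31, w=137, h=63)
violated soft preferences: 17

1. hero.x = 120  [hero.left = search.right + 18]
2. hero.y = 31  [search.top = hero.top]
3. hero.w = 137  [header.right = hero.right + 18]
4. hero.h = 63  [content.top = hero.bottom + 18]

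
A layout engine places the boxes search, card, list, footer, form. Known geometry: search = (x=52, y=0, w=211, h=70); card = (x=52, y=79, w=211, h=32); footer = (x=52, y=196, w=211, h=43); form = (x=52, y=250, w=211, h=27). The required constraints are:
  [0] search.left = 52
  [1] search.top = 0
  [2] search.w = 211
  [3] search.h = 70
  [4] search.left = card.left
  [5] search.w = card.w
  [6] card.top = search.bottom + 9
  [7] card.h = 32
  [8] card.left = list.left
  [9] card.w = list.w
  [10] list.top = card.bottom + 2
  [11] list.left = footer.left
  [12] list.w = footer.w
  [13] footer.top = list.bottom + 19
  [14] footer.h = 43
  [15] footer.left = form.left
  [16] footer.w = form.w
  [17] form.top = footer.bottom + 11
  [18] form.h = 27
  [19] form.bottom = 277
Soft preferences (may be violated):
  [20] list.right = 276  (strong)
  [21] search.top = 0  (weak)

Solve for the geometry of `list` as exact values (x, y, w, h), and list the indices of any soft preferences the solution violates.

1. list.x = 52  [card.left = list.left]
2. list.w = 211  [card.w = list.w]
3. list.y = 113  [list.top = card.bottom + 2]
4. list.h = 64  [footer.top = list.bottom + 19]

list = (x=52, y=113, w=211, h=64)
violated soft preferences: 20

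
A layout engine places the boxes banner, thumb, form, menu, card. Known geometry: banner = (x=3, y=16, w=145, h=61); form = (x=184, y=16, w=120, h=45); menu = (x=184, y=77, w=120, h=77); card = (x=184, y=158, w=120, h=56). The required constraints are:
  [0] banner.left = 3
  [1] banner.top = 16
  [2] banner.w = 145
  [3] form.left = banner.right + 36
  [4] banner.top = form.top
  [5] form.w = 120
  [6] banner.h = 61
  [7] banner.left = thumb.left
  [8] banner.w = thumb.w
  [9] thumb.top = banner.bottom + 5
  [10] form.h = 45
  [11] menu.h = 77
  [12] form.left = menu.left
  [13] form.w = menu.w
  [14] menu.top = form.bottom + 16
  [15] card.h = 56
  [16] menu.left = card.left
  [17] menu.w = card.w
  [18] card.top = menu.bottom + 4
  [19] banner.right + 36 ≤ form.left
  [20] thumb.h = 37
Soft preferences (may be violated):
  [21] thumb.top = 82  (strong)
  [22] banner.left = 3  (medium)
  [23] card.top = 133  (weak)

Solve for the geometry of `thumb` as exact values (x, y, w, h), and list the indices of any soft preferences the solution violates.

thumb = (x=3, y=82, w=145, h=37)
violated soft preferences: 23

1. thumb.x = 3  [banner.left = thumb.left]
2. thumb.w = 145  [banner.w = thumb.w]
3. thumb.y = 82  [thumb.top = banner.bottom + 5]
4. thumb.h = 37  [thumb.h = 37]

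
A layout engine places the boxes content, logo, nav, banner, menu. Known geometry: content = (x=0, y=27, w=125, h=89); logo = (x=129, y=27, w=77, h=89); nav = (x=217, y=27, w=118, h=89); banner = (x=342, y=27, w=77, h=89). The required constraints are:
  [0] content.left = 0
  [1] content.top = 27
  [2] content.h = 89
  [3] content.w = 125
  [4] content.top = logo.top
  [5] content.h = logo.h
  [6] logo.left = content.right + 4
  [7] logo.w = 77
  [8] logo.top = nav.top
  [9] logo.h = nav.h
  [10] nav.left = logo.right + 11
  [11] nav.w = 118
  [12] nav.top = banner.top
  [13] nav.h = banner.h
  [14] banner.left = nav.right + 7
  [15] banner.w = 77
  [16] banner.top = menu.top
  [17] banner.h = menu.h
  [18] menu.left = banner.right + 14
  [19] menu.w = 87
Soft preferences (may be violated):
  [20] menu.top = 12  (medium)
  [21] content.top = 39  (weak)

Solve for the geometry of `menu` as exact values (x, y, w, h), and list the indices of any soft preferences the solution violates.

menu = (x=433, y=27, w=87, h=89)
violated soft preferences: 20, 21

1. menu.y = 27  [banner.top = menu.top]
2. menu.h = 89  [banner.h = menu.h]
3. menu.x = 433  [menu.left = banner.right + 14]
4. menu.w = 87  [menu.w = 87]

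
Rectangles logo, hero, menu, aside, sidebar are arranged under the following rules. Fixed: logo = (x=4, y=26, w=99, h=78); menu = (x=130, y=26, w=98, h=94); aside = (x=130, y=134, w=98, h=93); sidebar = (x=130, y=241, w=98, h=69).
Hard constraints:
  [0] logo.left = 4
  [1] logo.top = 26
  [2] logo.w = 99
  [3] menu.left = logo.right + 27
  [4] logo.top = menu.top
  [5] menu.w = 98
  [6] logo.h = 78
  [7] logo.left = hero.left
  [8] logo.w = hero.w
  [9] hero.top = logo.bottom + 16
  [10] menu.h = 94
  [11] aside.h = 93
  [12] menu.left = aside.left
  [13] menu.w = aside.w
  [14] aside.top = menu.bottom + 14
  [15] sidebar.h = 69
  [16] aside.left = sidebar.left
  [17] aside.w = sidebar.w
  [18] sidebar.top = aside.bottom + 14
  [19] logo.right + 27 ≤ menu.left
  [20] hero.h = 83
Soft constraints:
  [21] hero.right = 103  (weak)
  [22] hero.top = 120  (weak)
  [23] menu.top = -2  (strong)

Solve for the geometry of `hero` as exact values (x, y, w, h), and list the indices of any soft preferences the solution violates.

1. hero.x = 4  [logo.left = hero.left]
2. hero.w = 99  [logo.w = hero.w]
3. hero.y = 120  [hero.top = logo.bottom + 16]
4. hero.h = 83  [hero.h = 83]

hero = (x=4, y=120, w=99, h=83)
violated soft preferences: 23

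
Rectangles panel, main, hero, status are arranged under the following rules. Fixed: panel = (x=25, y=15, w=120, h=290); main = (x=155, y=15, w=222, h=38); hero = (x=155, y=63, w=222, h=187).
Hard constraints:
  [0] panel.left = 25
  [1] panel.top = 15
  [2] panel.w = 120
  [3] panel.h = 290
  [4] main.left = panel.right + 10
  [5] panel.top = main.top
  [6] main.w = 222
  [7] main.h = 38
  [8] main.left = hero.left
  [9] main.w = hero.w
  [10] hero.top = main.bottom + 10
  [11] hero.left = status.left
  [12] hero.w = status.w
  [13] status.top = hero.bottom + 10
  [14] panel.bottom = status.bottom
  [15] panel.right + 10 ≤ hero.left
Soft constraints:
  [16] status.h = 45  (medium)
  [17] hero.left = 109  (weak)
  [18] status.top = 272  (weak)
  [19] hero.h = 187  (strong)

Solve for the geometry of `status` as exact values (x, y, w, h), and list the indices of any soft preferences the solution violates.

1. status.x = 155  [hero.left = status.left]
2. status.w = 222  [hero.w = status.w]
3. status.y = 260  [status.top = hero.bottom + 10]
4. status.h = 45  [panel.bottom = status.bottom]

status = (x=155, y=260, w=222, h=45)
violated soft preferences: 17, 18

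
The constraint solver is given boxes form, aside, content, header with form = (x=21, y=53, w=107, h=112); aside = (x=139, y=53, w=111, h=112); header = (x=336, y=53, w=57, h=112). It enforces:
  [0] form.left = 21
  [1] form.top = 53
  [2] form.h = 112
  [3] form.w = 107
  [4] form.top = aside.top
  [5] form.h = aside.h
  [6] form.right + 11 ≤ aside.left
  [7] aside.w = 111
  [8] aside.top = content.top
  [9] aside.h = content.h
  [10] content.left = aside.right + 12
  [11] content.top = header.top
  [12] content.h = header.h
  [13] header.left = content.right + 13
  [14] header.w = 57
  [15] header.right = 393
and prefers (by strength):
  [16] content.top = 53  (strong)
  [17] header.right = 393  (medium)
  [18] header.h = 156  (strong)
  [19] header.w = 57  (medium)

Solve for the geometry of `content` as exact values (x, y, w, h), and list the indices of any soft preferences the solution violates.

content = (x=262, y=53, w=61, h=112)
violated soft preferences: 18

1. content.y = 53  [aside.top = content.top]
2. content.h = 112  [aside.h = content.h]
3. content.x = 262  [content.left = aside.right + 12]
4. content.w = 61  [header.left = content.right + 13]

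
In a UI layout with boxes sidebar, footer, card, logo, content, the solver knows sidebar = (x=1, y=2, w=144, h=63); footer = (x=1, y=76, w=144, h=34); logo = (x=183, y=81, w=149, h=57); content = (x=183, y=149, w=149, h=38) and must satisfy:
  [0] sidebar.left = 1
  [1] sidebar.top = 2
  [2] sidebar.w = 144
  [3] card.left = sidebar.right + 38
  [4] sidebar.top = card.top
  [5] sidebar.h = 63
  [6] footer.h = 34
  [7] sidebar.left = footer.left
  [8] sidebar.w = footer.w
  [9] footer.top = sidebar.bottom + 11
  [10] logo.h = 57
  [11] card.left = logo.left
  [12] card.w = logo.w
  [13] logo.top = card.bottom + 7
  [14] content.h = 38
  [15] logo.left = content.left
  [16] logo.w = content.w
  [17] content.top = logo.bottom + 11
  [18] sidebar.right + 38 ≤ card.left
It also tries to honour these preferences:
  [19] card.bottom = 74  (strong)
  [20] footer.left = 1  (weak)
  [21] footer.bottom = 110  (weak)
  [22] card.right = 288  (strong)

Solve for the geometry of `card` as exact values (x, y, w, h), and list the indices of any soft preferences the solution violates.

card = (x=183, y=2, w=149, h=72)
violated soft preferences: 22

1. card.x = 183  [card.left = sidebar.right + 38]
2. card.y = 2  [sidebar.top = card.top]
3. card.w = 149  [card.w = logo.w]
4. card.h = 72  [logo.top = card.bottom + 7]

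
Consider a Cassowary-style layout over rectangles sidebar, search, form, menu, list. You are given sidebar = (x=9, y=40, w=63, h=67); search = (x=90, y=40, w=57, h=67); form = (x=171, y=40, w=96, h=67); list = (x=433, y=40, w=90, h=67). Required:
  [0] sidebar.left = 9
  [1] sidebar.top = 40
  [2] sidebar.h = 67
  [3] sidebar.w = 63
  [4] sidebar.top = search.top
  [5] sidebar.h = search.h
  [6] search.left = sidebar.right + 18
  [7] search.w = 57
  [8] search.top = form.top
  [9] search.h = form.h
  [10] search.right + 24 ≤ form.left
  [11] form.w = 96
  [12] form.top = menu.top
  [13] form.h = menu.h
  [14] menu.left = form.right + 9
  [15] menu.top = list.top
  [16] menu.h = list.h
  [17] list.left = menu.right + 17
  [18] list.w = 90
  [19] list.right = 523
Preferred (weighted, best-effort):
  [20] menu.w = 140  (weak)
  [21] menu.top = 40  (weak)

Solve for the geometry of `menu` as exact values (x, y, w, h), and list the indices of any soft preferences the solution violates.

menu = (x=276, y=40, w=140, h=67)
violated soft preferences: none

1. menu.y = 40  [form.top = menu.top]
2. menu.h = 67  [form.h = menu.h]
3. menu.x = 276  [menu.left = form.right + 9]
4. menu.w = 140  [list.left = menu.right + 17]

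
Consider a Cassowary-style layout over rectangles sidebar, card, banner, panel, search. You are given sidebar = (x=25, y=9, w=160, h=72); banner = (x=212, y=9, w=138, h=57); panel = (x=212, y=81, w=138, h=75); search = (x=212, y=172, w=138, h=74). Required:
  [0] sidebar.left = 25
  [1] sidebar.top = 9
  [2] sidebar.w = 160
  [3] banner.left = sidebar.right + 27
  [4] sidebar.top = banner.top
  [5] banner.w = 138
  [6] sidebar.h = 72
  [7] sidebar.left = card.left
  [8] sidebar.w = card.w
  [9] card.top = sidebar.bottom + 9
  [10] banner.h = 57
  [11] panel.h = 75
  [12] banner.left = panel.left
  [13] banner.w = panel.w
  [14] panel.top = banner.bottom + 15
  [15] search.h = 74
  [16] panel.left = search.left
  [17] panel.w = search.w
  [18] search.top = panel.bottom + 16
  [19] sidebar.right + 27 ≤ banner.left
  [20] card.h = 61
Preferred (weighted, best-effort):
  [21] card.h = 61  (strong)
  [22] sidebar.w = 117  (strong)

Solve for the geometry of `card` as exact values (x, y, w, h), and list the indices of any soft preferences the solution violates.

card = (x=25, y=90, w=160, h=61)
violated soft preferences: 22

1. card.x = 25  [sidebar.left = card.left]
2. card.w = 160  [sidebar.w = card.w]
3. card.y = 90  [card.top = sidebar.bottom + 9]
4. card.h = 61  [card.h = 61]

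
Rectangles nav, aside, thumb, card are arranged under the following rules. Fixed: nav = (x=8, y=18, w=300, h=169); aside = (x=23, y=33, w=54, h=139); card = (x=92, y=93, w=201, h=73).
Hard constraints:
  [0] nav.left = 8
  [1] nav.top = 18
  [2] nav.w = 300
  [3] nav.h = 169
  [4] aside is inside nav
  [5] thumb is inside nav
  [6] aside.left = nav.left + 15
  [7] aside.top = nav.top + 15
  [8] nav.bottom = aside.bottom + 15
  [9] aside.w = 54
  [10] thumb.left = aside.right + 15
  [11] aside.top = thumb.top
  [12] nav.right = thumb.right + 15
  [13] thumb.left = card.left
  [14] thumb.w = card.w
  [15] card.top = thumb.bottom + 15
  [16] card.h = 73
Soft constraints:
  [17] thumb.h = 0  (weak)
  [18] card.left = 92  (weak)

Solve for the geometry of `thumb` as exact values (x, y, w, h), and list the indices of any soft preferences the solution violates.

1. thumb.x = 92  [thumb.left = aside.right + 15]
2. thumb.y = 33  [aside.top = thumb.top]
3. thumb.w = 201  [nav.right = thumb.right + 15]
4. thumb.h = 45  [card.top = thumb.bottom + 15]

thumb = (x=92, y=33, w=201, h=45)
violated soft preferences: 17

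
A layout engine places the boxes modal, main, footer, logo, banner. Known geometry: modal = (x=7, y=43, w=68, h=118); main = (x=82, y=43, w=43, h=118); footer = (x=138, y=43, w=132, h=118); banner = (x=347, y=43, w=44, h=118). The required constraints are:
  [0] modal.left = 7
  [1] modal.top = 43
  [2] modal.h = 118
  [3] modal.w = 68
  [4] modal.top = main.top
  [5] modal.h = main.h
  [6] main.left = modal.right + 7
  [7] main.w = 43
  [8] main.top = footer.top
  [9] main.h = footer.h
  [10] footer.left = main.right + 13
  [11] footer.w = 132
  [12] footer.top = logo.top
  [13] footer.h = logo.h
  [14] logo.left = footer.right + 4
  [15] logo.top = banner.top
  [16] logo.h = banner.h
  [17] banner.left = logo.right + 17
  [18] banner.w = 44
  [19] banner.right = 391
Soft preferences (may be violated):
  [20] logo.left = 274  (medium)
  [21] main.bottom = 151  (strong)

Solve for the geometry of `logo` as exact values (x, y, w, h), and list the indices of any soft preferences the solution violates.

1. logo.y = 43  [footer.top = logo.top]
2. logo.h = 118  [footer.h = logo.h]
3. logo.x = 274  [logo.left = footer.right + 4]
4. logo.w = 56  [banner.left = logo.right + 17]

logo = (x=274, y=43, w=56, h=118)
violated soft preferences: 21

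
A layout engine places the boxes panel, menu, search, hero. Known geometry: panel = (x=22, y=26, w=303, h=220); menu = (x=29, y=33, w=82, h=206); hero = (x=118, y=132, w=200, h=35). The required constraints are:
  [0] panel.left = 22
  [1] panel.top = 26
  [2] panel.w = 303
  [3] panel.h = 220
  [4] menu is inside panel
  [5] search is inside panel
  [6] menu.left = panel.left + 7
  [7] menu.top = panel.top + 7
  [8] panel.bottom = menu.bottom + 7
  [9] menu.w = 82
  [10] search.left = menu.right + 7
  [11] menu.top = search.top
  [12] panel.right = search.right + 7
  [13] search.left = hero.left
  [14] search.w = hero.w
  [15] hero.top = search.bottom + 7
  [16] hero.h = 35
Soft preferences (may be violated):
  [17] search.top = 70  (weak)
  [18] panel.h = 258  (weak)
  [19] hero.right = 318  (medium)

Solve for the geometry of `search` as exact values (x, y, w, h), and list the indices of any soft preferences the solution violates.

search = (x=118, y=33, w=200, h=92)
violated soft preferences: 17, 18

1. search.x = 118  [search.left = menu.right + 7]
2. search.y = 33  [menu.top = search.top]
3. search.w = 200  [panel.right = search.right + 7]
4. search.h = 92  [hero.top = search.bottom + 7]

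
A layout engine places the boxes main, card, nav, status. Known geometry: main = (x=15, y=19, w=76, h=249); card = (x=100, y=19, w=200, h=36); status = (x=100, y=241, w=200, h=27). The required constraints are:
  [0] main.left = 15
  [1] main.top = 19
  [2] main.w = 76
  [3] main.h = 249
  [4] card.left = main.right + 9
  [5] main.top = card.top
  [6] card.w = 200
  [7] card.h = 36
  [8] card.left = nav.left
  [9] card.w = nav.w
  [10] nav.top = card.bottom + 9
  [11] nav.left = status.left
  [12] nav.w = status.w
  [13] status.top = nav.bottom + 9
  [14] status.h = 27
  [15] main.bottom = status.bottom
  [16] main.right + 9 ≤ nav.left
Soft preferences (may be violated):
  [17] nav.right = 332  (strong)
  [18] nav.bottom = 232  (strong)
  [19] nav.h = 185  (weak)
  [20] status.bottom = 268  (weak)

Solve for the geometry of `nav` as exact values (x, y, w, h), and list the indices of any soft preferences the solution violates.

nav = (x=100, y=64, w=200, h=168)
violated soft preferences: 17, 19

1. nav.x = 100  [card.left = nav.left]
2. nav.w = 200  [card.w = nav.w]
3. nav.y = 64  [nav.top = card.bottom + 9]
4. nav.h = 168  [status.top = nav.bottom + 9]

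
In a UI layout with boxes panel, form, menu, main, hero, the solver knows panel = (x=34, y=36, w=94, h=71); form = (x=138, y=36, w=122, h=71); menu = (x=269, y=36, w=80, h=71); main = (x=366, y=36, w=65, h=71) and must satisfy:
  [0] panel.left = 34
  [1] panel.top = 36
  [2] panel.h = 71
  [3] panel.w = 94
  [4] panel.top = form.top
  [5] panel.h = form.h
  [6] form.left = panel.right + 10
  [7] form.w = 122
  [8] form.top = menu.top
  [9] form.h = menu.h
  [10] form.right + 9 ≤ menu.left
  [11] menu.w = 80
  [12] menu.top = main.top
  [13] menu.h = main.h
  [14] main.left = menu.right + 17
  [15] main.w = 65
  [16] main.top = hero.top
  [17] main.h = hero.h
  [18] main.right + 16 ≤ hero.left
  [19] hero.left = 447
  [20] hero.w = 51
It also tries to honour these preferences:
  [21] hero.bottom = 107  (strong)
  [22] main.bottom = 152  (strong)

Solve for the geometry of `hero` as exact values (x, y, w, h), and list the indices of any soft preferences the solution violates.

1. hero.y = 36  [main.top = hero.top]
2. hero.h = 71  [main.h = hero.h]
3. hero.x = 447  [hero.left = 447]
4. hero.w = 51  [hero.w = 51]

hero = (x=447, y=36, w=51, h=71)
violated soft preferences: 22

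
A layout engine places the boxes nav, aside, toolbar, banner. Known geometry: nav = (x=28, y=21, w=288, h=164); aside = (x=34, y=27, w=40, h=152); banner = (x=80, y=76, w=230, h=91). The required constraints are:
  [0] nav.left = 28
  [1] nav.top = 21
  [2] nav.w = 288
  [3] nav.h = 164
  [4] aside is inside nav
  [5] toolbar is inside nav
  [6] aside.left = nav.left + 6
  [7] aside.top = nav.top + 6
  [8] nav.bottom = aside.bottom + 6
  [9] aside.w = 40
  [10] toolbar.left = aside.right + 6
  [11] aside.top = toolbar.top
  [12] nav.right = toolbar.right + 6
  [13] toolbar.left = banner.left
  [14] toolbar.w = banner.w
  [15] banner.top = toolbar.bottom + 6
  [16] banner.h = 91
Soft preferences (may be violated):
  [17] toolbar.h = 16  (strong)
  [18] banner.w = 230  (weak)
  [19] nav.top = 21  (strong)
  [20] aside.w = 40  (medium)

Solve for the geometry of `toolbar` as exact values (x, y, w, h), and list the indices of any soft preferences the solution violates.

1. toolbar.x = 80  [toolbar.left = aside.right + 6]
2. toolbar.y = 27  [aside.top = toolbar.top]
3. toolbar.w = 230  [nav.right = toolbar.right + 6]
4. toolbar.h = 43  [banner.top = toolbar.bottom + 6]

toolbar = (x=80, y=27, w=230, h=43)
violated soft preferences: 17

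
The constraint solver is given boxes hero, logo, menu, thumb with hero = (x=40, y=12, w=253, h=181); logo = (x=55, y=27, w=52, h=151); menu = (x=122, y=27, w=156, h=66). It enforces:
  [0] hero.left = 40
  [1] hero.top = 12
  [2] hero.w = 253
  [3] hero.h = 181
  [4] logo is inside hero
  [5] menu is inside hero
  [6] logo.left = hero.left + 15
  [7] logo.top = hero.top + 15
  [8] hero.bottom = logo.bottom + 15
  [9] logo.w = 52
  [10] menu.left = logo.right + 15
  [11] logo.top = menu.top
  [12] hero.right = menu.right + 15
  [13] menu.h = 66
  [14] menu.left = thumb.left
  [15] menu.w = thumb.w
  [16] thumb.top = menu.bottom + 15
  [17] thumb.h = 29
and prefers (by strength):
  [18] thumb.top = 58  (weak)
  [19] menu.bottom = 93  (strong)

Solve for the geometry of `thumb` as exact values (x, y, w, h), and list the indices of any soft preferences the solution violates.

thumb = (x=122, y=108, w=156, h=29)
violated soft preferences: 18

1. thumb.x = 122  [menu.left = thumb.left]
2. thumb.w = 156  [menu.w = thumb.w]
3. thumb.y = 108  [thumb.top = menu.bottom + 15]
4. thumb.h = 29  [thumb.h = 29]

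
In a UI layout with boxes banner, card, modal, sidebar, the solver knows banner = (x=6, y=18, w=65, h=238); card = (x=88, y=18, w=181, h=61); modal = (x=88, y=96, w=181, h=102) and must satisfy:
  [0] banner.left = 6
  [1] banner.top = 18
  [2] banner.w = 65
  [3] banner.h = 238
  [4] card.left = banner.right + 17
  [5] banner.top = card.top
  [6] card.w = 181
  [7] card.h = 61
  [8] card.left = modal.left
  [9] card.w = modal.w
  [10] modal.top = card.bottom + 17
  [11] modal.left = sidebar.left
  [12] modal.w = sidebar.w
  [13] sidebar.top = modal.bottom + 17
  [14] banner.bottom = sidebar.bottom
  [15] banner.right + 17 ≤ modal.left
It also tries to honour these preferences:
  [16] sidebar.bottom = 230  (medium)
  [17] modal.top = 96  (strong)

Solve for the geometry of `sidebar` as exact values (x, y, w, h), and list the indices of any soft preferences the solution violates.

1. sidebar.x = 88  [modal.left = sidebar.left]
2. sidebar.w = 181  [modal.w = sidebar.w]
3. sidebar.y = 215  [sidebar.top = modal.bottom + 17]
4. sidebar.h = 41  [banner.bottom = sidebar.bottom]

sidebar = (x=88, y=215, w=181, h=41)
violated soft preferences: 16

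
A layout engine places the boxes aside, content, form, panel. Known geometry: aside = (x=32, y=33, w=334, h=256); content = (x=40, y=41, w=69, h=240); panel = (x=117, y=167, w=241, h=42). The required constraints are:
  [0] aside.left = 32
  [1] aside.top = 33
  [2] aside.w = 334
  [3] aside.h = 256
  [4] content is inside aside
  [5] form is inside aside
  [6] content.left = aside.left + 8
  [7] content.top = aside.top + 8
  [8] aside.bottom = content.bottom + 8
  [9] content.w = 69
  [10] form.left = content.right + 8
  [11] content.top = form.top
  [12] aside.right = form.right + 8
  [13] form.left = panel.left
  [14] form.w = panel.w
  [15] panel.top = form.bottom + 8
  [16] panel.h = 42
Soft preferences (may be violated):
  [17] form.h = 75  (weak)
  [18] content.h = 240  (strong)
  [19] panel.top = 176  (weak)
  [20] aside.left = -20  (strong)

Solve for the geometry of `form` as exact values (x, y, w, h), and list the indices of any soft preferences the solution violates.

form = (x=117, y=41, w=241, h=118)
violated soft preferences: 17, 19, 20

1. form.x = 117  [form.left = content.right + 8]
2. form.y = 41  [content.top = form.top]
3. form.w = 241  [aside.right = form.right + 8]
4. form.h = 118  [panel.top = form.bottom + 8]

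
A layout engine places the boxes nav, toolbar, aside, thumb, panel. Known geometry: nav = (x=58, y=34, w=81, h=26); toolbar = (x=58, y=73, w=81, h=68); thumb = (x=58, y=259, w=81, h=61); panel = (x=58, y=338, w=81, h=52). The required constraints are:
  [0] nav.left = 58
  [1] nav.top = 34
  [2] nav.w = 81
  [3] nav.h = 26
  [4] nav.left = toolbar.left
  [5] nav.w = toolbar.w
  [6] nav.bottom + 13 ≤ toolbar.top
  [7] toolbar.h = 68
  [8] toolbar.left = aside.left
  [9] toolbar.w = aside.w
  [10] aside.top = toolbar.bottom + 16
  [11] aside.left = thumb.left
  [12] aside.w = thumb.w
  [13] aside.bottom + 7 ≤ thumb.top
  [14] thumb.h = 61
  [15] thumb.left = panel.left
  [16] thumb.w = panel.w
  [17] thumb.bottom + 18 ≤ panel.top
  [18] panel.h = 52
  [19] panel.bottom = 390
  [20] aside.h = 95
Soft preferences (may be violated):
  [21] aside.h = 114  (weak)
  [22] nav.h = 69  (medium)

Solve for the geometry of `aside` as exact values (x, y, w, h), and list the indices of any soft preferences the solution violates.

aside = (x=58, y=157, w=81, h=95)
violated soft preferences: 21, 22

1. aside.x = 58  [toolbar.left = aside.left]
2. aside.w = 81  [toolbar.w = aside.w]
3. aside.y = 157  [aside.top = toolbar.bottom + 16]
4. aside.h = 95  [aside.h = 95]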